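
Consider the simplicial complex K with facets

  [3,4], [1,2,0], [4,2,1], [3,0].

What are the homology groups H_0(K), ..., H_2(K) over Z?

Take the total order 0 < 1 < 2 < 3 < 4 on the vertex set. Then K (dimension 2) consists of the simplices:

  0-simplices (5): [0], [1], [2], [3], [4]
  1-simplices (7): [0,1], [0,2], [0,3], [1,2], [1,4], [2,4], [3,4]
  2-simplices (2): [0,1,2], [1,2,4]

giving chain groups C_0 ≅ Z^5, C_1 ≅ Z^7, C_2 ≅ Z^2.

∂_1: C_1 → C_0 sends each edge [p,q] (with p < q) to q − p. For instance
  ∂[1,2] = [2] − [1].
The 5×7 boundary matrix has rank 4 and Smith normal form diag(1,1,1,1).

The boundary map ∂_2: C_2 → C_1 acts by ∂[p,q,r] = [q,r] − [p,r] + [p,q]. For instance
  ∂[1,2,4] = [2,4] − [1,4] + [1,2],
  ∂[0,1,2] = [1,2] − [0,2] + [0,1].
The resulting 7×2 matrix has rank 2, and its Smith normal form has invariant factors (1,1).

Reading off H_k = ker ∂_k / im ∂_{k+1}:

  H_0: rank C_0 − rank ∂_1 = 5 − 4 = 1, and the invariant factors of ∂_1 are all 1, so H_0 = Z.
  H_1: rank ker ∂_1 − rank ∂_2 = (7 − 4) − 2 = 1, and the invariant factors of ∂_2 are all 1, so H_1 = Z.
  H_2: rank ker ∂_2 − rank ∂_3 = (2 − 2) − 0 = 0, and there is no ∂_3, so H_2 = 0.

As a check, the Euler characteristic is 5 − 7 + 2 = 0, which agrees with 1 − 1 + 0 = 0.

H_0 = Z,  H_1 = Z,  H_2 = 0.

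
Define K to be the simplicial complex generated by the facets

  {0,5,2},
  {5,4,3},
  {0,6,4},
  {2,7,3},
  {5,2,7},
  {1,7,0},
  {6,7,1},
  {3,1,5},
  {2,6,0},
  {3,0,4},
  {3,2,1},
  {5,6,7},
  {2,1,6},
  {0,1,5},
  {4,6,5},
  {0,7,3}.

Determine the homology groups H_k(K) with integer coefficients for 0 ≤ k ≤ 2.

H_0 = Z,  H_1 = Z^2,  H_2 = Z.

Fix the vertex order 0 < 1 < 2 < 3 < 4 < 5 < 6 < 7 and write every simplex with vertices in increasing order. Then dim K = 2 and the simplices of K are:

  0-simplices (8): [0], [1], [2], [3], [4], [5], [6], [7]
  1-simplices (24): (24 of them)
  2-simplices (16): [0,1,5], [0,1,7], [0,2,5], [0,2,6], [0,3,4], [0,3,7], [0,4,6], [1,2,3], [1,2,6], [1,3,5], [1,6,7], [2,3,7], [2,5,7], [3,4,5], [4,5,6], [5,6,7]

Hence C_0 ≅ Z^8, C_1 ≅ Z^24, C_2 ≅ Z^16.

Boundary ∂_1: C_1 → C_0 maps an edge to its endpoints' difference, ∂[p,q] = q − p. For instance
  ∂[1,5] = [5] − [1].
This gives a 8×24 integer matrix of rank 7; reducing to Smith normal form yields diagonal entries (1,1,1,1,1,1,1).

The boundary map ∂_2: C_2 → C_1 sends each 2-simplex [p,q,r] to [q,r] − [p,r] + [p,q]. For instance
  ∂[1,3,5] = [3,5] − [1,5] + [1,3],
  ∂[0,3,7] = [3,7] − [0,7] + [0,3].
As a 24×16 matrix over Z this has rank 15, with invariant factors (1,1,1,1,1,1,1,1,1,1,1,1,1,1,1).

Reading off H_k = ker ∂_k / im ∂_{k+1}:

  H_0: rank C_0 − rank ∂_1 = 8 − 7 = 1, and the invariant factors of ∂_1 are all 1, so H_0 ≅ Z.
  H_1: rank ker ∂_1 − rank ∂_2 = (24 − 7) − 15 = 2, and the invariant factors of ∂_2 are all 1, so H_1 ≅ Z^2.
  H_2: rank ker ∂_2 − rank ∂_3 = (16 − 15) − 0 = 1, and there is no ∂_3, so H_2 ≅ Z.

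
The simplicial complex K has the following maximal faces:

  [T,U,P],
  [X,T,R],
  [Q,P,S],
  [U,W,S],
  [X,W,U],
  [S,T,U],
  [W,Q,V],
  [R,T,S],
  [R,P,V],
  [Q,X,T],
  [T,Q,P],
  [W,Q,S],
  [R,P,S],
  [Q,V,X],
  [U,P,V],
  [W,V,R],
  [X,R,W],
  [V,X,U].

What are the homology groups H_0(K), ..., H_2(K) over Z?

K has 9 vertices, 27 edges, 18 triangles.
rank ∂_0 = 0, rank ∂_1 = 8 ⇒ b_0 = 9 − 0 − 8 = 1; all invariant factors of ∂_1 are 1 so no torsion. So H_0 ≅ Z.
rank ∂_1 = 8, rank ∂_2 = 18 ⇒ b_1 = 27 − 8 − 18 = 1; ∂_2 has invariant factor(s) [2] giving torsion. So H_1 ≅ Z ⊕ Z/2.
rank ∂_2 = 18, rank ∂_3 = 0 ⇒ b_2 = 18 − 18 − 0 = 0. So H_2 ≅ 0.

H_0 ≅ Z,  H_1 ≅ Z ⊕ Z/2,  H_2 = 0.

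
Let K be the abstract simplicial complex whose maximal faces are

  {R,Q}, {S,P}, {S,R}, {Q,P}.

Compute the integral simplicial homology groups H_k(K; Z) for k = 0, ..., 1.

H_0 = Z,  H_1 = Z.

Order the vertices as P < Q < R < S. Listing each simplex with vertices in this order, K has dimension 1 with simplices:

  0-simplices (4): P, Q, R, S
  1-simplices (4): PQ, PS, QR, RS

so the chain groups are C_0 ≅ Z^4, C_1 ≅ Z^4.

The boundary map ∂_1: C_1 → C_0 maps an edge to its endpoints' difference, ∂[p,q] = q − p. For instance
  ∂QR = R − Q.
As a 4×4 matrix over Z this has rank 3, with invariant factors (1,1,1).

Computing H_k = (kernel of ∂_k) / (image of ∂_{k+1}):

  H_0: rank C_0 − rank ∂_1 = 4 − 3 = 1, and the invariant factors of ∂_1 are all 1, so H_0 = Z.
  H_1: rank ker ∂_1 − rank ∂_2 = (4 − 3) − 0 = 1, and there is no ∂_2, so H_1 = Z.

(K is a triangulation of the circle S^1.)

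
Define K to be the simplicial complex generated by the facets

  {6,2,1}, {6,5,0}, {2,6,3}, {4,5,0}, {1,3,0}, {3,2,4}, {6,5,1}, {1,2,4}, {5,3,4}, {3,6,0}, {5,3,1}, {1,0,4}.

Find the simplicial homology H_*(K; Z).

We work with the vertex ordering 0 < 1 < 2 < 3 < 4 < 5 < 6. The simplices of K, each written with vertices in increasing order, are:

  0-simplices (7): [0], [1], [2], [3], [4], [5], [6]
  1-simplices (18): [0,1], [0,3], [0,4], [0,5], [0,6], [1,2], [1,3], [1,4], [1,5], [1,6], [2,3], [2,4], [2,6], [3,4], [3,5], [3,6], [4,5], [5,6]
  2-simplices (12): [0,1,3], [0,1,4], [0,3,6], [0,4,5], [0,5,6], [1,2,4], [1,2,6], [1,3,5], [1,5,6], [2,3,4], [2,3,6], [3,4,5]

giving chain groups C_0 ≅ Z^7, C_1 ≅ Z^18, C_2 ≅ Z^12.

Boundary ∂_1: C_1 → C_0 maps an edge to its endpoints' difference, ∂[p,q] = q − p.
This gives a 7×18 integer matrix of rank 6; reducing to Smith normal form yields diagonal entries (1,1,1,1,1,1).

∂_2: C_2 → C_1 maps a triangle to the signed sum of its edges. For instance
  ∂[0,4,5] = [4,5] − [0,5] + [0,4],
  ∂[1,3,5] = [3,5] − [1,5] + [1,3].
The 18×12 boundary matrix has rank 12 and Smith normal form diag(1,1,1,1,1,1,1,1,1,1,1,2).

Now H_k = ker ∂_k / im ∂_{k+1}, so:

  H_0: rank C_0 − rank ∂_1 = 7 − 6 = 1, and the invariant factors of ∂_1 are all 1, so H_0 = Z.
  H_1: rank ker ∂_1 − rank ∂_2 = (18 − 6) − 12 = 0, and ∂_2 has invariant factor 2 > 1, so H_1 = Z/2.
  H_2: rank ker ∂_2 − rank ∂_3 = (12 − 12) − 0 = 0, and there is no ∂_3, so H_2 = 0.

As a check, the Euler characteristic is 7 − 18 + 12 = 1, which agrees with 1 − 0 + 0 = 1.

H_0 ≅ Z,  H_1 ≅ Z/2,  H_2 = 0.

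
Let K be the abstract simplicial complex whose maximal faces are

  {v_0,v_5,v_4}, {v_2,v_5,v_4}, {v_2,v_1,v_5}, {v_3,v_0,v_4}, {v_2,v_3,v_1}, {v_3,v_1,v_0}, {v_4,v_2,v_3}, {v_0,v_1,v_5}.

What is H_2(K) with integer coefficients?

Order the vertices as v_0 < v_1 < v_2 < v_3 < v_4 < v_5. Listing each simplex with vertices in this order, K has dimension 2 with simplices:

  0-simplices (6): [v_0], [v_1], [v_2], [v_3], [v_4], [v_5]
  1-simplices (12): [v_0,v_1], [v_0,v_3], [v_0,v_4], [v_0,v_5], [v_1,v_2], [v_1,v_3], [v_1,v_5], [v_2,v_3], [v_2,v_4], [v_2,v_5], [v_3,v_4], [v_4,v_5]
  2-simplices (8): [v_0,v_1,v_3], [v_0,v_1,v_5], [v_0,v_3,v_4], [v_0,v_4,v_5], [v_1,v_2,v_3], [v_1,v_2,v_5], [v_2,v_3,v_4], [v_2,v_4,v_5]

giving chain groups C_0 ≅ Z^6, C_1 ≅ Z^12, C_2 ≅ Z^8.

Boundary ∂_1: C_1 → C_0 sends each edge [p,q] (with p < q) to q − p.
The 6×12 boundary matrix has rank 5 and Smith normal form diag(1,1,1,1,1).

∂_2: C_2 → C_1 acts by ∂[p,q,r] = [q,r] − [p,r] + [p,q]. For instance
  ∂[v_1,v_2,v_3] = [v_2,v_3] − [v_1,v_3] + [v_1,v_2],
  ∂[v_0,v_1,v_5] = [v_1,v_5] − [v_0,v_5] + [v_0,v_1].
As a 12×8 matrix over Z this has rank 7, with invariant factors (1,1,1,1,1,1,1).

Computing H_k = (kernel of ∂_k) / (image of ∂_{k+1}):

  H_2: rank ker ∂_2 − rank ∂_3 = (8 − 7) − 0 = 1, and there is no ∂_3, so H_2 = Z.

H_2 = Z.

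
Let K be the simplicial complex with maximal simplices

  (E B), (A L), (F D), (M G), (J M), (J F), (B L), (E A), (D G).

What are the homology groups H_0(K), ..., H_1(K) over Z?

H_0 = Z^2,  H_1 = Z^2.

K has 9 vertices, 9 edges.
rank ∂_0 = 0, rank ∂_1 = 7 ⇒ b_0 = 9 − 0 − 7 = 2; all invariant factors of ∂_1 are 1 so no torsion. So H_0 = Z^2.
rank ∂_1 = 7, rank ∂_2 = 0 ⇒ b_1 = 9 − 7 − 0 = 2. So H_1 = Z^2.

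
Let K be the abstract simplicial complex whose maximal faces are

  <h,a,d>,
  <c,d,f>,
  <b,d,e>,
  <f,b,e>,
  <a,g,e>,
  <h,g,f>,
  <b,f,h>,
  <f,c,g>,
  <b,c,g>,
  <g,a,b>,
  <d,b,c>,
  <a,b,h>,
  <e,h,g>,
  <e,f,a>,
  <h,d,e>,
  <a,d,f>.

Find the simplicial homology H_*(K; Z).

H_0 = Z,  H_1 = Z^2,  H_2 = Z.

Fix the vertex order a < b < c < d < e < f < g < h and write every simplex with vertices in increasing order. Then dim K = 2 and the simplices of K are:

  0-simplices (8): a, b, c, d, e, f, g, h
  1-simplices (24): ab, ad, ae, af, ag, ah, bc, bd, be, bf, bg, bh, cd, cf, cg, de, df, dh, ef, eg, eh, fg, fh, gh
  2-simplices (16): abg, abh, adf, adh, aef, aeg, bcd, bcg, bde, bef, bfh, cdf, cfg, deh, egh, fgh

giving chain groups C_0 ≅ Z^8, C_1 ≅ Z^24, C_2 ≅ Z^16.

Boundary ∂_1: C_1 → C_0 sends each edge [p,q] (with p < q) to q − p. For instance
  ∂df = f − d.
The resulting 8×24 matrix has rank 7, and its Smith normal form has invariant factors (1,1,1,1,1,1,1).

Boundary ∂_2: C_2 → C_1 acts by ∂[p,q,r] = [q,r] − [p,r] + [p,q]. For instance
  ∂bde = de − be + bd,
  ∂bfh = fh − bh + bf.
The 24×16 boundary matrix has rank 15 and Smith normal form diag(1,1,1,1,1,1,1,1,1,1,1,1,1,1,1).

From H_k ≅ ker(∂_k) / im(∂_{k+1}) we obtain:

  H_0: rank C_0 − rank ∂_1 = 8 − 7 = 1, and the invariant factors of ∂_1 are all 1, so H_0 ≅ Z.
  H_1: rank ker ∂_1 − rank ∂_2 = (24 − 7) − 15 = 2, and the invariant factors of ∂_2 are all 1, so H_1 ≅ Z^2.
  H_2: rank ker ∂_2 − rank ∂_3 = (16 − 15) − 0 = 1, and there is no ∂_3, so H_2 ≅ Z.

(K is a triangulation of the torus T^2.)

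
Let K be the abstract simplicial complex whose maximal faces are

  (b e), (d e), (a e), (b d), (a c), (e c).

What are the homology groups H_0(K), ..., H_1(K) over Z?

H_0 ≅ Z,  H_1 ≅ Z^2.

K has 5 vertices, 6 edges.
rank ∂_0 = 0, rank ∂_1 = 4 ⇒ b_0 = 5 − 0 − 4 = 1; all invariant factors of ∂_1 are 1 so no torsion. So H_0 ≅ Z.
rank ∂_1 = 4, rank ∂_2 = 0 ⇒ b_1 = 6 − 4 − 0 = 2. So H_1 ≅ Z^2.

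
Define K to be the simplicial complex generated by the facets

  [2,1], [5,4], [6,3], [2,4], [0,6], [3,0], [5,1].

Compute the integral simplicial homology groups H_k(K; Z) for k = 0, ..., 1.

H_0 = Z^2,  H_1 = Z^2.

K has 7 vertices, 7 edges.
rank ∂_0 = 0, rank ∂_1 = 5 ⇒ b_0 = 7 − 0 − 5 = 2; all invariant factors of ∂_1 are 1 so no torsion. So H_0 ≅ Z^2.
rank ∂_1 = 5, rank ∂_2 = 0 ⇒ b_1 = 7 − 5 − 0 = 2. So H_1 ≅ Z^2.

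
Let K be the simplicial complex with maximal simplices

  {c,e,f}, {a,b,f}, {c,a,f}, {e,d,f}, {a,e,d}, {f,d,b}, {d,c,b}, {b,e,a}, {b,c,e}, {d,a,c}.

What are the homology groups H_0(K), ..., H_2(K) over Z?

K has 6 vertices, 15 edges, 10 triangles.
rank ∂_0 = 0, rank ∂_1 = 5 ⇒ b_0 = 6 − 0 − 5 = 1; all invariant factors of ∂_1 are 1 so no torsion. So H_0 ≅ Z.
rank ∂_1 = 5, rank ∂_2 = 10 ⇒ b_1 = 15 − 5 − 10 = 0; ∂_2 has invariant factor(s) [2] giving torsion. So H_1 ≅ Z/2.
rank ∂_2 = 10, rank ∂_3 = 0 ⇒ b_2 = 10 − 10 − 0 = 0. So H_2 ≅ 0.

H_0 = Z,  H_1 = Z/2,  H_2 = 0.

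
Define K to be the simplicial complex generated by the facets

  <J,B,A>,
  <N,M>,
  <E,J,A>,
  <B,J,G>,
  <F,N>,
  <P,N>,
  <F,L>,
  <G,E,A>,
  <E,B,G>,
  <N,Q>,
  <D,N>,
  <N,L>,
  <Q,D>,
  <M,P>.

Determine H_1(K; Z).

H_1 = Z^4.

Order the vertices as A < B < D < E < F < G < J < L < M < N < P < Q. Listing each simplex with vertices in this order, K has dimension 2 with simplices:

  0-simplices (12): A, B, D, E, F, G, J, L, M, N, P, Q
  1-simplices (19): AB, AE, AG, AJ, BE, BG, BJ, DN, DQ, EG, EJ, FL, FN, GJ, LN, MN, MP, NP, NQ
  2-simplices (5): ABJ, AEG, AEJ, BEG, BGJ

Hence C_0 ≅ Z^12, C_1 ≅ Z^19, C_2 ≅ Z^5.

∂_1: C_1 → C_0 maps an edge to its endpoints' difference, ∂[p,q] = q − p. For instance
  ∂AB = B − A.
This gives a 12×19 integer matrix of rank 10; reducing to Smith normal form yields diagonal entries (1,1,1,1,1,1,1,1,1,1).

The boundary map ∂_2: C_2 → C_1 maps a triangle to the signed sum of its edges. For instance
  ∂BEG = EG − BG + BE,
  ∂BGJ = GJ − BJ + BG.
The 19×5 boundary matrix has rank 5 and Smith normal form diag(1,1,1,1,1).

Computing H_k = (kernel of ∂_k) / (image of ∂_{k+1}):

  H_1: rank ker ∂_1 − rank ∂_2 = (19 − 10) − 5 = 4, and the invariant factors of ∂_2 are all 1, so H_1 = Z^4.

(K is a triangulation of the disjoint union of a wedge of 3 circles and the Möbius band.)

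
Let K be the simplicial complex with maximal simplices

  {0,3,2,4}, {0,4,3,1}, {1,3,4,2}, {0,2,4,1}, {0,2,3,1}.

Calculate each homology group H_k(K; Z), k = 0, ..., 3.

H_0 ≅ Z,  H_1 = 0,  H_2 = 0,  H_3 ≅ Z.

K has 5 vertices, 10 edges, 10 triangles, 5 3-simplices.
rank ∂_0 = 0, rank ∂_1 = 4 ⇒ b_0 = 5 − 0 − 4 = 1; all invariant factors of ∂_1 are 1 so no torsion. So H_0 = Z.
rank ∂_1 = 4, rank ∂_2 = 6 ⇒ b_1 = 10 − 4 − 6 = 0; all invariant factors of ∂_2 are 1 so no torsion. So H_1 = 0.
rank ∂_2 = 6, rank ∂_3 = 4 ⇒ b_2 = 10 − 6 − 4 = 0; all invariant factors of ∂_3 are 1 so no torsion. So H_2 = 0.
rank ∂_3 = 4, rank ∂_4 = 0 ⇒ b_3 = 5 − 4 − 0 = 1. So H_3 = Z.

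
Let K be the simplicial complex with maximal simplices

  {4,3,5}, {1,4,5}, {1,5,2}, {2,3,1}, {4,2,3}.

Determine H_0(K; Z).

We work with the vertex ordering 1 < 2 < 3 < 4 < 5. The simplices of K, each written with vertices in increasing order, are:

  0-simplices (5): [1], [2], [3], [4], [5]
  1-simplices (10): [1,2], [1,3], [1,4], [1,5], [2,3], [2,4], [2,5], [3,4], [3,5], [4,5]
  2-simplices (5): [1,2,3], [1,2,5], [1,4,5], [2,3,4], [3,4,5]

giving chain groups C_0 ≅ Z^5, C_1 ≅ Z^10, C_2 ≅ Z^5.

Boundary ∂_1: C_1 → C_0 maps an edge to its endpoints' difference, ∂[p,q] = q − p. For instance
  ∂[2,5] = [5] − [2].
This gives a 5×10 integer matrix of rank 4; reducing to Smith normal form yields diagonal entries (1,1,1,1).

Boundary ∂_2: C_2 → C_1 acts by ∂[p,q,r] = [q,r] − [p,r] + [p,q]. For instance
  ∂[1,2,5] = [2,5] − [1,5] + [1,2],
  ∂[2,3,4] = [3,4] − [2,4] + [2,3].
The resulting 10×5 matrix has rank 5, and its Smith normal form has invariant factors (1,1,1,1,1).

Computing H_k = (kernel of ∂_k) / (image of ∂_{k+1}):

  H_0: rank C_0 − rank ∂_1 = 5 − 4 = 1, and the invariant factors of ∂_1 are all 1, so H_0 ≅ Z.

H_0 ≅ Z.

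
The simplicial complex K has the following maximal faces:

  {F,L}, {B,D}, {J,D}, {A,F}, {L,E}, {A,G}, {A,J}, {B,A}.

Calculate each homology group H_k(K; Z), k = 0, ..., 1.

H_0 = Z,  H_1 = Z.

We work with the vertex ordering A < B < D < E < F < G < J < L. The simplices of K, each written with vertices in increasing order, are:

  0-simplices (8): A, B, D, E, F, G, J, L
  1-simplices (8): AB, AF, AG, AJ, BD, DJ, EL, FL

giving chain groups C_0 ≅ Z^8, C_1 ≅ Z^8.

The boundary map ∂_1: C_1 → C_0 is given by ∂[p,q] = [q] − [p].
The 8×8 boundary matrix has rank 7 and Smith normal form diag(1,1,1,1,1,1,1).

Now H_k = ker ∂_k / im ∂_{k+1}, so:

  H_0: rank C_0 − rank ∂_1 = 8 − 7 = 1, and the invariant factors of ∂_1 are all 1, so H_0 ≅ Z.
  H_1: rank ker ∂_1 − rank ∂_2 = (8 − 7) − 0 = 1, and there is no ∂_2, so H_1 ≅ Z.

As a check, the Euler characteristic is 8 − 8 = 0, which agrees with 1 − 1 = 0.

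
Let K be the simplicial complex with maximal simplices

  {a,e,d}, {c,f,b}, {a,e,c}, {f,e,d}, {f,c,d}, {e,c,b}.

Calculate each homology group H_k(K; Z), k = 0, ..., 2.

H_0 ≅ Z,  H_1 ≅ Z,  H_2 = 0.

Take the total order a < b < c < d < e < f on the vertex set. Then K (dimension 2) consists of the simplices:

  0-simplices (6): a, b, c, d, e, f
  1-simplices (12): ac, ad, ae, bc, be, bf, cd, ce, cf, de, df, ef
  2-simplices (6): ace, ade, bce, bcf, cdf, def

giving chain groups C_0 ≅ Z^6, C_1 ≅ Z^12, C_2 ≅ Z^6.

Boundary ∂_1: C_1 → C_0 sends each edge [p,q] (with p < q) to q − p.
As a 6×12 matrix over Z this has rank 5, with invariant factors (1,1,1,1,1).

The boundary map ∂_2: C_2 → C_1 maps a triangle to the signed sum of its edges. For instance
  ∂def = ef − df + de,
  ∂cdf = df − cf + cd.
This gives a 12×6 integer matrix of rank 6; reducing to Smith normal form yields diagonal entries (1,1,1,1,1,1).

From H_k ≅ ker(∂_k) / im(∂_{k+1}) we obtain:

  H_0: rank C_0 − rank ∂_1 = 6 − 5 = 1, and the invariant factors of ∂_1 are all 1, so H_0 = Z.
  H_1: rank ker ∂_1 − rank ∂_2 = (12 − 5) − 6 = 1, and the invariant factors of ∂_2 are all 1, so H_1 = Z.
  H_2: rank ker ∂_2 − rank ∂_3 = (6 − 6) − 0 = 0, and there is no ∂_3, so H_2 = 0.

As a check, the Euler characteristic is 6 − 12 + 6 = 0, which agrees with 1 − 1 + 0 = 0.
(K is a triangulation of the cylinder S^1 x I.)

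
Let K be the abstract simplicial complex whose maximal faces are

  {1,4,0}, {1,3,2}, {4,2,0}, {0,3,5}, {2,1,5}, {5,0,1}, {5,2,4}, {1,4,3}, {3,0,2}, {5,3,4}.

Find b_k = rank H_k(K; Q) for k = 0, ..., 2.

Take the total order 0 < 1 < 2 < 3 < 4 < 5 on the vertex set. Then K (dimension 2) consists of the simplices:

  0-simplices (6): [0], [1], [2], [3], [4], [5]
  1-simplices (15): [0,1], [0,2], [0,3], [0,4], [0,5], [1,2], [1,3], [1,4], [1,5], [2,3], [2,4], [2,5], [3,4], [3,5], [4,5]
  2-simplices (10): [0,1,4], [0,1,5], [0,2,3], [0,2,4], [0,3,5], [1,2,3], [1,2,5], [1,3,4], [2,4,5], [3,4,5]

so the chain groups are C_0 ≅ Z^6, C_1 ≅ Z^15, C_2 ≅ Z^10.

The boundary map ∂_1: C_1 → C_0 maps an edge to its endpoints' difference, ∂[p,q] = q − p.
As a 6×15 matrix over Z this has rank 5, with invariant factors (1,1,1,1,1).

The boundary map ∂_2: C_2 → C_1 maps a triangle to the signed sum of its edges. For instance
  ∂[2,4,5] = [4,5] − [2,5] + [2,4],
  ∂[3,4,5] = [4,5] − [3,5] + [3,4].
As a 15×10 matrix over Z this has rank 10, with invariant factors (1,1,1,1,1,1,1,1,1,2).

Computing H_k = (kernel of ∂_k) / (image of ∂_{k+1}):

  H_0: rank C_0 − rank ∂_1 = 6 − 5 = 1, and the invariant factors of ∂_1 are all 1, so H_0 = Z.
  H_1: rank ker ∂_1 − rank ∂_2 = (15 − 5) − 10 = 0, and ∂_2 has invariant factor 2 > 1, so H_1 = Z/2.
  H_2: rank ker ∂_2 − rank ∂_3 = (10 − 10) − 0 = 0, and there is no ∂_3, so H_2 = 0.

(K is a triangulation of the real projective plane RP^2.)

Hence the Betti numbers are b_0 = 1, b_1 = 0, b_2 = 0.

b_0 = 1, b_1 = 0, b_2 = 0.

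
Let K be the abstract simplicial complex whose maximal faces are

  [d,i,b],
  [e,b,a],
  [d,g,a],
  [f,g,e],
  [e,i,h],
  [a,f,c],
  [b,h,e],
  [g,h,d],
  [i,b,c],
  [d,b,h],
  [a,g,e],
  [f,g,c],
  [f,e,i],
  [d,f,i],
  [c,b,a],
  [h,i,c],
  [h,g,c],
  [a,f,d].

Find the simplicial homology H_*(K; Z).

Fix the vertex order a < b < c < d < e < f < g < h < i and write every simplex with vertices in increasing order. Then dim K = 2 and the simplices of K are:

  0-simplices (9): a, b, c, d, e, f, g, h, i
  1-simplices (27): ab, ac, ad, ae, af, ag, bc, bd, be, bh, bi, cf, cg, ch, ci, df, dg, dh, di, ef, eg, eh, ei, fg, fi, gh, hi
  2-simplices (18): abc, abe, acf, adf, adg, aeg, bci, bdh, bdi, beh, cfg, cgh, chi, dfi, dgh, efg, efi, ehi

Hence C_0 ≅ Z^9, C_1 ≅ Z^27, C_2 ≅ Z^18.

Boundary ∂_1: C_1 → C_0 is given by ∂[p,q] = [q] − [p].
As a 9×27 matrix over Z this has rank 8, with invariant factors (1,1,1,1,1,1,1,1).

Boundary ∂_2: C_2 → C_1 sends each 2-simplex [p,q,r] to [q,r] − [p,r] + [p,q]. For instance
  ∂cfg = fg − cg + cf,
  ∂beh = eh − bh + be.
The 27×18 boundary matrix has rank 18 and Smith normal form diag(1,1,1,1,1,1,1,1,1,1,1,1,1,1,1,1,1,2).

From H_k ≅ ker(∂_k) / im(∂_{k+1}) we obtain:

  H_0: rank C_0 − rank ∂_1 = 9 − 8 = 1, and the invariant factors of ∂_1 are all 1, so H_0 = Z.
  H_1: rank ker ∂_1 − rank ∂_2 = (27 − 8) − 18 = 1, and ∂_2 has invariant factor 2 > 1, so H_1 = Z ⊕ Z/2.
  H_2: rank ker ∂_2 − rank ∂_3 = (18 − 18) − 0 = 0, and there is no ∂_3, so H_2 = 0.

H_0 ≅ Z,  H_1 ≅ Z ⊕ Z/2,  H_2 = 0.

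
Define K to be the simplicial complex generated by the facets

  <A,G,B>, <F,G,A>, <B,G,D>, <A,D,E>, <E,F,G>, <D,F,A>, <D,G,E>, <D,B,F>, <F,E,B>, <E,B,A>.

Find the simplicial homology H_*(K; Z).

Order the vertices as A < B < D < E < F < G. Listing each simplex with vertices in this order, K has dimension 2 with simplices:

  0-simplices (6): A, B, D, E, F, G
  1-simplices (15): AB, AD, AE, AF, AG, BD, BE, BF, BG, DE, DF, DG, EF, EG, FG
  2-simplices (10): ABE, ABG, ADE, ADF, AFG, BDF, BDG, BEF, DEG, EFG

Hence C_0 ≅ Z^6, C_1 ≅ Z^15, C_2 ≅ Z^10.

∂_1: C_1 → C_0 is given by ∂[p,q] = [q] − [p]. For instance
  ∂BF = F − B.
As a 6×15 matrix over Z this has rank 5, with invariant factors (1,1,1,1,1).

∂_2: C_2 → C_1 maps a triangle to the signed sum of its edges. For instance
  ∂ADE = DE − AE + AD,
  ∂ADF = DF − AF + AD.
As a 15×10 matrix over Z this has rank 10, with invariant factors (1,1,1,1,1,1,1,1,1,2).

From H_k ≅ ker(∂_k) / im(∂_{k+1}) we obtain:

  H_0: rank C_0 − rank ∂_1 = 6 − 5 = 1, and the invariant factors of ∂_1 are all 1, so H_0 ≅ Z.
  H_1: rank ker ∂_1 − rank ∂_2 = (15 − 5) − 10 = 0, and ∂_2 has invariant factor 2 > 1, so H_1 ≅ Z_2.
  H_2: rank ker ∂_2 − rank ∂_3 = (10 − 10) − 0 = 0, and there is no ∂_3, so H_2 ≅ 0.

H_0 = Z,  H_1 = Z_2,  H_2 = 0.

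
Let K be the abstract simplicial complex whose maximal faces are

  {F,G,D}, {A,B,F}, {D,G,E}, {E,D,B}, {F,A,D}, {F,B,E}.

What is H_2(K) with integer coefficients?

H_2 ≅ 0.

Order the vertices as A < B < D < E < F < G. Listing each simplex with vertices in this order, K has dimension 2 with simplices:

  0-simplices (6): A, B, D, E, F, G
  1-simplices (12): AB, AD, AF, BD, BE, BF, DE, DF, DG, EF, EG, FG
  2-simplices (6): ABF, ADF, BDE, BEF, DEG, DFG

giving chain groups C_0 ≅ Z^6, C_1 ≅ Z^12, C_2 ≅ Z^6.

The boundary map ∂_1: C_1 → C_0 is given by ∂[p,q] = [q] − [p].
The resulting 6×12 matrix has rank 5, and its Smith normal form has invariant factors (1,1,1,1,1).

∂_2: C_2 → C_1 sends each 2-simplex [p,q,r] to [q,r] − [p,r] + [p,q]. For instance
  ∂DFG = FG − DG + DF,
  ∂ADF = DF − AF + AD.
The resulting 12×6 matrix has rank 6, and its Smith normal form has invariant factors (1,1,1,1,1,1).

Now H_k = ker ∂_k / im ∂_{k+1}, so:

  H_2: rank ker ∂_2 − rank ∂_3 = (6 − 6) − 0 = 0, and there is no ∂_3, so H_2 = 0.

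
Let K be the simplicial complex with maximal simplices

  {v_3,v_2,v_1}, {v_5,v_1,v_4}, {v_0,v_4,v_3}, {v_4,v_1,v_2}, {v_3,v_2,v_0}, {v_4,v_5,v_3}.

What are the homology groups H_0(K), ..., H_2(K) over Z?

H_0 ≅ Z,  H_1 ≅ Z,  H_2 = 0.

Take the total order v_0 < v_1 < v_2 < v_3 < v_4 < v_5 on the vertex set. Then K (dimension 2) consists of the simplices:

  0-simplices (6): [v_0], [v_1], [v_2], [v_3], [v_4], [v_5]
  1-simplices (12): [v_0,v_2], [v_0,v_3], [v_0,v_4], [v_1,v_2], [v_1,v_3], [v_1,v_4], [v_1,v_5], [v_2,v_3], [v_2,v_4], [v_3,v_4], [v_3,v_5], [v_4,v_5]
  2-simplices (6): [v_0,v_2,v_3], [v_0,v_3,v_4], [v_1,v_2,v_3], [v_1,v_2,v_4], [v_1,v_4,v_5], [v_3,v_4,v_5]

giving chain groups C_0 ≅ Z^6, C_1 ≅ Z^12, C_2 ≅ Z^6.

∂_1: C_1 → C_0 is given by ∂[p,q] = [q] − [p]. For instance
  ∂[v_2,v_3] = [v_3] − [v_2].
The 6×12 boundary matrix has rank 5 and Smith normal form diag(1,1,1,1,1).

∂_2: C_2 → C_1 maps a triangle to the signed sum of its edges. For instance
  ∂[v_1,v_2,v_4] = [v_2,v_4] − [v_1,v_4] + [v_1,v_2],
  ∂[v_0,v_3,v_4] = [v_3,v_4] − [v_0,v_4] + [v_0,v_3].
This gives a 12×6 integer matrix of rank 6; reducing to Smith normal form yields diagonal entries (1,1,1,1,1,1).

Now H_k = ker ∂_k / im ∂_{k+1}, so:

  H_0: rank C_0 − rank ∂_1 = 6 − 5 = 1, and the invariant factors of ∂_1 are all 1, so H_0 = Z.
  H_1: rank ker ∂_1 − rank ∂_2 = (12 − 5) − 6 = 1, and the invariant factors of ∂_2 are all 1, so H_1 = Z.
  H_2: rank ker ∂_2 − rank ∂_3 = (6 − 6) − 0 = 0, and there is no ∂_3, so H_2 = 0.

(K is a triangulation of the cylinder S^1 x I.)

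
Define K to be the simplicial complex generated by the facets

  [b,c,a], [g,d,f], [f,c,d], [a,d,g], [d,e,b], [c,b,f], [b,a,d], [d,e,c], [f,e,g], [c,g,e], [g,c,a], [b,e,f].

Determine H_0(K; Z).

Take the total order a < b < c < d < e < f < g on the vertex set. Then K (dimension 2) consists of the simplices:

  0-simplices (7): a, b, c, d, e, f, g
  1-simplices (18): ab, ac, ad, ag, bc, bd, be, bf, cd, ce, cf, cg, de, df, dg, ef, eg, fg
  2-simplices (12): abc, abd, acg, adg, bcf, bde, bef, cde, cdf, ceg, dfg, efg

so the chain groups are C_0 ≅ Z^7, C_1 ≅ Z^18, C_2 ≅ Z^12.

The boundary map ∂_1: C_1 → C_0 maps an edge to its endpoints' difference, ∂[p,q] = q − p.
The resulting 7×18 matrix has rank 6, and its Smith normal form has invariant factors (1,1,1,1,1,1).

The boundary map ∂_2: C_2 → C_1 maps a triangle to the signed sum of its edges. For instance
  ∂bde = de − be + bd,
  ∂abc = bc − ac + ab.
As a 18×12 matrix over Z this has rank 12, with invariant factors (1,1,1,1,1,1,1,1,1,1,1,2).

From H_k ≅ ker(∂_k) / im(∂_{k+1}) we obtain:

  H_0: rank C_0 − rank ∂_1 = 7 − 6 = 1, and the invariant factors of ∂_1 are all 1, so H_0 ≅ Z.

H_0 ≅ Z.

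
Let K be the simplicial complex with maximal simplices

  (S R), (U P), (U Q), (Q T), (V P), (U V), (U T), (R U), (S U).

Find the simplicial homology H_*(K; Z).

Fix the vertex order P < Q < R < S < T < U < V and write every simplex with vertices in increasing order. Then dim K = 1 and the simplices of K are:

  0-simplices (7): P, Q, R, S, T, U, V
  1-simplices (9): PU, PV, QT, QU, RS, RU, SU, TU, UV

Hence C_0 ≅ Z^7, C_1 ≅ Z^9.

The boundary map ∂_1: C_1 → C_0 sends each edge [p,q] (with p < q) to q − p. For instance
  ∂TU = U − T.
The resulting 7×9 matrix has rank 6, and its Smith normal form has invariant factors (1,1,1,1,1,1).

From H_k ≅ ker(∂_k) / im(∂_{k+1}) we obtain:

  H_0: rank C_0 − rank ∂_1 = 7 − 6 = 1, and the invariant factors of ∂_1 are all 1, so H_0 = Z.
  H_1: rank ker ∂_1 − rank ∂_2 = (9 − 6) − 0 = 3, and there is no ∂_2, so H_1 = Z^3.

As a check, the Euler characteristic is 7 − 9 = -2, which agrees with 1 − 3 = -2.

H_0 ≅ Z,  H_1 ≅ Z^3.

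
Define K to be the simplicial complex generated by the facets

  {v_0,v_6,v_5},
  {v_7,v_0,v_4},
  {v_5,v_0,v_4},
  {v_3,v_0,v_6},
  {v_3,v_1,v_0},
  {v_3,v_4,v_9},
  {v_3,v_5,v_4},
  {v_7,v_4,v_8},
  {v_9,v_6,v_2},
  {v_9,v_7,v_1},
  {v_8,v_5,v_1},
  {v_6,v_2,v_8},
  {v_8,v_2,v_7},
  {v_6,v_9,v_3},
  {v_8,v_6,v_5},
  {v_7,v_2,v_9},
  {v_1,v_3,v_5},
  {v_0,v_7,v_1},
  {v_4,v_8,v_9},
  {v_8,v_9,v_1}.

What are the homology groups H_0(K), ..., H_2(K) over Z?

H_0 ≅ Z,  H_1 ≅ Z ⊕ Z/2,  H_2 = 0.

We work with the vertex ordering v_0 < v_1 < v_2 < v_3 < v_4 < v_5 < v_6 < v_7 < v_8 < v_9. The simplices of K, each written with vertices in increasing order, are:

  0-simplices (10): [v_0], [v_1], [v_2], [v_3], [v_4], [v_5], [v_6], [v_7], [v_8], [v_9]
  1-simplices (30): (30 of them)
  2-simplices (20): (20 of them)

so the chain groups are C_0 ≅ Z^10, C_1 ≅ Z^30, C_2 ≅ Z^20.

∂_1: C_1 → C_0 maps an edge to its endpoints' difference, ∂[p,q] = q − p.
The resulting 10×30 matrix has rank 9, and its Smith normal form has invariant factors (1,1,1,1,1,1,1,1,1).

Boundary ∂_2: C_2 → C_1 acts by ∂[p,q,r] = [q,r] − [p,r] + [p,q]. For instance
  ∂[v_5,v_6,v_8] = [v_6,v_8] − [v_5,v_8] + [v_5,v_6],
  ∂[v_0,v_4,v_7] = [v_4,v_7] − [v_0,v_7] + [v_0,v_4].
This gives a 30×20 integer matrix of rank 20; reducing to Smith normal form yields diagonal entries (1,1,1,1,1,1,1,1,1,1,1,1,1,1,1,1,1,1,1,2).

From H_k ≅ ker(∂_k) / im(∂_{k+1}) we obtain:

  H_0: rank C_0 − rank ∂_1 = 10 − 9 = 1, and the invariant factors of ∂_1 are all 1, so H_0 ≅ Z.
  H_1: rank ker ∂_1 − rank ∂_2 = (30 − 9) − 20 = 1, and ∂_2 has invariant factor 2 > 1, so H_1 ≅ Z ⊕ Z/2.
  H_2: rank ker ∂_2 − rank ∂_3 = (20 − 20) − 0 = 0, and there is no ∂_3, so H_2 ≅ 0.

As a check, the Euler characteristic is 10 − 30 + 20 = 0, which agrees with 1 − 1 + 0 = 0.
(K is a triangulation of the Klein bottle.)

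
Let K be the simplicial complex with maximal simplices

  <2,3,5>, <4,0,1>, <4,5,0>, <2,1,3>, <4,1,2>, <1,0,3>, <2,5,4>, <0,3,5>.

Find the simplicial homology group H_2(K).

H_2 ≅ Z.

Take the total order 0 < 1 < 2 < 3 < 4 < 5 on the vertex set. Then K (dimension 2) consists of the simplices:

  0-simplices (6): [0], [1], [2], [3], [4], [5]
  1-simplices (12): [0,1], [0,3], [0,4], [0,5], [1,2], [1,3], [1,4], [2,3], [2,4], [2,5], [3,5], [4,5]
  2-simplices (8): [0,1,3], [0,1,4], [0,3,5], [0,4,5], [1,2,3], [1,2,4], [2,3,5], [2,4,5]

giving chain groups C_0 ≅ Z^6, C_1 ≅ Z^12, C_2 ≅ Z^8.

The boundary map ∂_1: C_1 → C_0 maps an edge to its endpoints' difference, ∂[p,q] = q − p. For instance
  ∂[1,2] = [2] − [1].
This gives a 6×12 integer matrix of rank 5; reducing to Smith normal form yields diagonal entries (1,1,1,1,1).

Boundary ∂_2: C_2 → C_1 maps a triangle to the signed sum of its edges. For instance
  ∂[0,3,5] = [3,5] − [0,5] + [0,3],
  ∂[0,1,3] = [1,3] − [0,3] + [0,1].
The resulting 12×8 matrix has rank 7, and its Smith normal form has invariant factors (1,1,1,1,1,1,1).

Reading off H_k = ker ∂_k / im ∂_{k+1}:

  H_2: rank ker ∂_2 − rank ∂_3 = (8 − 7) − 0 = 1, and there is no ∂_3, so H_2 = Z.

(K is a triangulation of the 2-sphere S^2.)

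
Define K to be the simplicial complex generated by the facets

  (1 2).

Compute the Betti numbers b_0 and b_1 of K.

b_0 = 1, b_1 = 0.

We work with the vertex ordering 1 < 2. The simplices of K, each written with vertices in increasing order, are:

  0-simplices (2): [1], [2]
  1-simplices (1): [1,2]

Hence C_0 ≅ Z^2, C_1 ≅ Z^1.

∂_1: C_1 → C_0 maps an edge to its endpoints' difference, ∂[p,q] = q − p. For instance
  ∂[1,2] = [2] − [1].
This gives a 2×1 integer matrix of rank 1; reducing to Smith normal form yields diagonal entries (1).

Reading off H_k = ker ∂_k / im ∂_{k+1}:

  H_0: rank C_0 − rank ∂_1 = 2 − 1 = 1, and the invariant factors of ∂_1 are all 1, so H_0 ≅ Z.
  H_1: rank ker ∂_1 − rank ∂_2 = (1 − 1) − 0 = 0, and there is no ∂_2, so H_1 ≅ 0.

Hence the Betti numbers are b_0 = 1, b_1 = 0.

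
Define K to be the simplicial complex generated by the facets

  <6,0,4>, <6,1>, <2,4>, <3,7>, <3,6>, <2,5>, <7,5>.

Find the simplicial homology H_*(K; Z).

Take the total order 0 < 1 < 2 < 3 < 4 < 5 < 6 < 7 on the vertex set. Then K (dimension 2) consists of the simplices:

  0-simplices (8): [0], [1], [2], [3], [4], [5], [6], [7]
  1-simplices (9): [0,4], [0,6], [1,6], [2,4], [2,5], [3,6], [3,7], [4,6], [5,7]
  2-simplices (1): [0,4,6]

Hence C_0 ≅ Z^8, C_1 ≅ Z^9, C_2 ≅ Z^1.

Boundary ∂_1: C_1 → C_0 sends each edge [p,q] (with p < q) to q − p.
This gives a 8×9 integer matrix of rank 7; reducing to Smith normal form yields diagonal entries (1,1,1,1,1,1,1).

∂_2: C_2 → C_1 maps a triangle to the signed sum of its edges. For instance
  ∂[0,4,6] = [4,6] − [0,6] + [0,4].
The 9×1 boundary matrix has rank 1 and Smith normal form diag(1).

Computing H_k = (kernel of ∂_k) / (image of ∂_{k+1}):

  H_0: rank C_0 − rank ∂_1 = 8 − 7 = 1, and the invariant factors of ∂_1 are all 1, so H_0 ≅ Z.
  H_1: rank ker ∂_1 − rank ∂_2 = (9 − 7) − 1 = 1, and the invariant factors of ∂_2 are all 1, so H_1 ≅ Z.
  H_2: rank ker ∂_2 − rank ∂_3 = (1 − 1) − 0 = 0, and there is no ∂_3, so H_2 ≅ 0.

As a check, the Euler characteristic is 8 − 9 + 1 = 0, which agrees with 1 − 1 + 0 = 0.

H_0 ≅ Z,  H_1 ≅ Z,  H_2 = 0.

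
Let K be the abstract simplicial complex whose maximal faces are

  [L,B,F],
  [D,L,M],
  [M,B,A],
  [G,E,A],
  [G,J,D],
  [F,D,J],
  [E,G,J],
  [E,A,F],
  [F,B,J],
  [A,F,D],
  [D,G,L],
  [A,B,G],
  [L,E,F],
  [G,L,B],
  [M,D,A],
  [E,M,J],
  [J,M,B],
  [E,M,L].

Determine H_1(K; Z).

H_1 ≅ Z^2.

Order the vertices as A < B < D < E < F < G < J < L < M. Listing each simplex with vertices in this order, K has dimension 2 with simplices:

  0-simplices (9): A, B, D, E, F, G, J, L, M
  1-simplices (27): AB, AD, AE, AF, AG, AM, BF, BG, BJ, BL, BM, DF, DG, DJ, DL, DM, EF, EG, EJ, EL, EM, FJ, FL, GJ, GL, JM, LM
  2-simplices (18): ABG, ABM, ADF, ADM, AEF, AEG, BFJ, BFL, BGL, BJM, DFJ, DGJ, DGL, DLM, EFL, EGJ, EJM, ELM

giving chain groups C_0 ≅ Z^9, C_1 ≅ Z^27, C_2 ≅ Z^18.

The boundary map ∂_1: C_1 → C_0 is given by ∂[p,q] = [q] − [p].
The resulting 9×27 matrix has rank 8, and its Smith normal form has invariant factors (1,1,1,1,1,1,1,1).

Boundary ∂_2: C_2 → C_1 maps a triangle to the signed sum of its edges. For instance
  ∂ELM = LM − EM + EL,
  ∂AEF = EF − AF + AE.
The resulting 27×18 matrix has rank 17, and its Smith normal form has invariant factors (1,1,1,1,1,1,1,1,1,1,1,1,1,1,1,1,1).

Now H_k = ker ∂_k / im ∂_{k+1}, so:

  H_1: rank ker ∂_1 − rank ∂_2 = (27 − 8) − 17 = 2, and the invariant factors of ∂_2 are all 1, so H_1 ≅ Z^2.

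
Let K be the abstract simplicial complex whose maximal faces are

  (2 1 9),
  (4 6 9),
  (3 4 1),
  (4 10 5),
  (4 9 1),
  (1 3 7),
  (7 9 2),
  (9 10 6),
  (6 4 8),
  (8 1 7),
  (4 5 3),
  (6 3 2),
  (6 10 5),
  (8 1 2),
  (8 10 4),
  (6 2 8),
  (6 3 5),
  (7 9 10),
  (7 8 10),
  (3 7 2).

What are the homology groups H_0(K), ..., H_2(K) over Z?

We work with the vertex ordering 1 < 2 < 3 < 4 < 5 < 6 < 7 < 8 < 9 < 10. The simplices of K, each written with vertices in increasing order, are:

  0-simplices (10): [1], [2], [3], [4], [5], [6], [7], [8], [9], [10]
  1-simplices (30): (30 of them)
  2-simplices (20): (20 of them)

Hence C_0 ≅ Z^10, C_1 ≅ Z^30, C_2 ≅ Z^20.

Boundary ∂_1: C_1 → C_0 sends each edge [p,q] (with p < q) to q − p. For instance
  ∂[2,7] = [7] − [2].
As a 10×30 matrix over Z this has rank 9, with invariant factors (1,1,1,1,1,1,1,1,1).

The boundary map ∂_2: C_2 → C_1 sends each 2-simplex [p,q,r] to [q,r] − [p,r] + [p,q]. For instance
  ∂[4,6,8] = [6,8] − [4,8] + [4,6],
  ∂[2,3,6] = [3,6] − [2,6] + [2,3].
The 30×20 boundary matrix has rank 20 and Smith normal form diag(1,1,1,1,1,1,1,1,1,1,1,1,1,1,1,1,1,1,1,2).

From H_k ≅ ker(∂_k) / im(∂_{k+1}) we obtain:

  H_0: rank C_0 − rank ∂_1 = 10 − 9 = 1, and the invariant factors of ∂_1 are all 1, so H_0 ≅ Z.
  H_1: rank ker ∂_1 − rank ∂_2 = (30 − 9) − 20 = 1, and ∂_2 has invariant factor 2 > 1, so H_1 ≅ Z ⊕ Z/2.
  H_2: rank ker ∂_2 − rank ∂_3 = (20 − 20) − 0 = 0, and there is no ∂_3, so H_2 ≅ 0.

As a check, the Euler characteristic is 10 − 30 + 20 = 0, which agrees with 1 − 1 + 0 = 0.

H_0 = Z,  H_1 = Z ⊕ Z/2,  H_2 = 0.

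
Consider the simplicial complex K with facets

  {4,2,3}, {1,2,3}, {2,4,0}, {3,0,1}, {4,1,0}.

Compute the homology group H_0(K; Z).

Order the vertices as 0 < 1 < 2 < 3 < 4. Listing each simplex with vertices in this order, K has dimension 2 with simplices:

  0-simplices (5): [0], [1], [2], [3], [4]
  1-simplices (10): [0,1], [0,2], [0,3], [0,4], [1,2], [1,3], [1,4], [2,3], [2,4], [3,4]
  2-simplices (5): [0,1,3], [0,1,4], [0,2,4], [1,2,3], [2,3,4]

so the chain groups are C_0 ≅ Z^5, C_1 ≅ Z^10, C_2 ≅ Z^5.

The boundary map ∂_1: C_1 → C_0 maps an edge to its endpoints' difference, ∂[p,q] = q − p. For instance
  ∂[2,4] = [4] − [2].
The resulting 5×10 matrix has rank 4, and its Smith normal form has invariant factors (1,1,1,1).

Boundary ∂_2: C_2 → C_1 maps a triangle to the signed sum of its edges. For instance
  ∂[2,3,4] = [3,4] − [2,4] + [2,3],
  ∂[1,2,3] = [2,3] − [1,3] + [1,2].
This gives a 10×5 integer matrix of rank 5; reducing to Smith normal form yields diagonal entries (1,1,1,1,1).

Reading off H_k = ker ∂_k / im ∂_{k+1}:

  H_0: rank C_0 − rank ∂_1 = 5 − 4 = 1, and the invariant factors of ∂_1 are all 1, so H_0 = Z.

H_0 ≅ Z.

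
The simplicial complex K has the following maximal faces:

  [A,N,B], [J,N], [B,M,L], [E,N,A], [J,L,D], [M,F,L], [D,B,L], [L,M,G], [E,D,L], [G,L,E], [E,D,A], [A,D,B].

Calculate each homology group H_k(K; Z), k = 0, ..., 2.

H_0 = Z,  H_1 = Z,  H_2 = 0.

We work with the vertex ordering A < B < D < E < F < G < J < L < M < N. The simplices of K, each written with vertices in increasing order, are:

  0-simplices (10): A, B, D, E, F, G, J, L, M, N
  1-simplices (21): AB, AD, AE, AN, BD, BL, BM, BN, DE, DJ, DL, EG, EL, EN, FL, FM, GL, GM, JL, JN, LM
  2-simplices (11): ABD, ABN, ADE, AEN, BDL, BLM, DEL, DJL, EGL, FLM, GLM

so the chain groups are C_0 ≅ Z^10, C_1 ≅ Z^21, C_2 ≅ Z^11.

∂_1: C_1 → C_0 sends each edge [p,q] (with p < q) to q − p. For instance
  ∂BL = L − B.
As a 10×21 matrix over Z this has rank 9, with invariant factors (1,1,1,1,1,1,1,1,1).

Boundary ∂_2: C_2 → C_1 acts by ∂[p,q,r] = [q,r] − [p,r] + [p,q]. For instance
  ∂ADE = DE − AE + AD,
  ∂ABN = BN − AN + AB.
As a 21×11 matrix over Z this has rank 11, with invariant factors (1,1,1,1,1,1,1,1,1,1,1).

From H_k ≅ ker(∂_k) / im(∂_{k+1}) we obtain:

  H_0: rank C_0 − rank ∂_1 = 10 − 9 = 1, and the invariant factors of ∂_1 are all 1, so H_0 ≅ Z.
  H_1: rank ker ∂_1 − rank ∂_2 = (21 − 9) − 11 = 1, and the invariant factors of ∂_2 are all 1, so H_1 ≅ Z.
  H_2: rank ker ∂_2 − rank ∂_3 = (11 − 11) − 0 = 0, and there is no ∂_3, so H_2 ≅ 0.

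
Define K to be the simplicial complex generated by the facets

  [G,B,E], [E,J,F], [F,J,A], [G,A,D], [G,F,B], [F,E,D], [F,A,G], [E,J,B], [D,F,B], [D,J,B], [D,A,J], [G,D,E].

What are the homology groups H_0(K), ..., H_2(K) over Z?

K has 7 vertices, 18 edges, 12 triangles.
rank ∂_0 = 0, rank ∂_1 = 6 ⇒ b_0 = 7 − 0 − 6 = 1; all invariant factors of ∂_1 are 1 so no torsion. So H_0 ≅ Z.
rank ∂_1 = 6, rank ∂_2 = 12 ⇒ b_1 = 18 − 6 − 12 = 0; ∂_2 has invariant factor(s) [2] giving torsion. So H_1 ≅ Z/2.
rank ∂_2 = 12, rank ∂_3 = 0 ⇒ b_2 = 12 − 12 − 0 = 0. So H_2 ≅ 0.

H_0 = Z,  H_1 = Z/2,  H_2 = 0.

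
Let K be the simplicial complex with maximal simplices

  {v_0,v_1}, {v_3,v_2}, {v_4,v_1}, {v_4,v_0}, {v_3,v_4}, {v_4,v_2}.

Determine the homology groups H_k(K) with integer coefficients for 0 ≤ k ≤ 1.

H_0 = Z,  H_1 = Z^2.

Fix the vertex order v_0 < v_1 < v_2 < v_3 < v_4 and write every simplex with vertices in increasing order. Then dim K = 1 and the simplices of K are:

  0-simplices (5): [v_0], [v_1], [v_2], [v_3], [v_4]
  1-simplices (6): [v_0,v_1], [v_0,v_4], [v_1,v_4], [v_2,v_3], [v_2,v_4], [v_3,v_4]

so the chain groups are C_0 ≅ Z^5, C_1 ≅ Z^6.

The boundary map ∂_1: C_1 → C_0 maps an edge to its endpoints' difference, ∂[p,q] = q − p.
This gives a 5×6 integer matrix of rank 4; reducing to Smith normal form yields diagonal entries (1,1,1,1).

From H_k ≅ ker(∂_k) / im(∂_{k+1}) we obtain:

  H_0: rank C_0 − rank ∂_1 = 5 − 4 = 1, and the invariant factors of ∂_1 are all 1, so H_0 ≅ Z.
  H_1: rank ker ∂_1 − rank ∂_2 = (6 − 4) − 0 = 2, and there is no ∂_2, so H_1 ≅ Z^2.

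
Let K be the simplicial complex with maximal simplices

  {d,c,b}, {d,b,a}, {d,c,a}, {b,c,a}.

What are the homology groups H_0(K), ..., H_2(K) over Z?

H_0 ≅ Z,  H_1 = 0,  H_2 ≅ Z.

Order the vertices as a < b < c < d. Listing each simplex with vertices in this order, K has dimension 2 with simplices:

  0-simplices (4): a, b, c, d
  1-simplices (6): ab, ac, ad, bc, bd, cd
  2-simplices (4): abc, abd, acd, bcd

Hence C_0 ≅ Z^4, C_1 ≅ Z^6, C_2 ≅ Z^4.

Boundary ∂_1: C_1 → C_0 sends each edge [p,q] (with p < q) to q − p. For instance
  ∂ad = d − a.
The resulting 4×6 matrix has rank 3, and its Smith normal form has invariant factors (1,1,1).

The boundary map ∂_2: C_2 → C_1 acts by ∂[p,q,r] = [q,r] − [p,r] + [p,q]. For instance
  ∂abc = bc − ac + ab,
  ∂bcd = cd − bd + bc.
The resulting 6×4 matrix has rank 3, and its Smith normal form has invariant factors (1,1,1).

Now H_k = ker ∂_k / im ∂_{k+1}, so:

  H_0: rank C_0 − rank ∂_1 = 4 − 3 = 1, and the invariant factors of ∂_1 are all 1, so H_0 = Z.
  H_1: rank ker ∂_1 − rank ∂_2 = (6 − 3) − 3 = 0, and the invariant factors of ∂_2 are all 1, so H_1 = 0.
  H_2: rank ker ∂_2 − rank ∂_3 = (4 − 3) − 0 = 1, and there is no ∂_3, so H_2 = Z.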